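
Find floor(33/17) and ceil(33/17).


33/17 = 1.9412
floor = 1
ceil = 2

floor = 1, ceil = 2


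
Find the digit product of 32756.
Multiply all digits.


3 × 2 × 7 × 5 × 6 = 1260


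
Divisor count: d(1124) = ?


1124 = 2^2 × 281^1
d(1124) = (2+1) × (1+1) = 6

6 divisors


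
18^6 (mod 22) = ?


18^1 mod 22 = 18
18^2 mod 22 = 16
18^3 mod 22 = 2
18^4 mod 22 = 14
18^5 mod 22 = 10
18^6 mod 22 = 4


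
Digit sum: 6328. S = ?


6 + 3 + 2 + 8 = 19


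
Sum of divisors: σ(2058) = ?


Divisors of 2058: 1, 2, 3, 6, 7, 14, 21, 42, 49, 98, 147, 294, 343, 686, 1029, 2058
Sum = 1 + 2 + 3 + 6 + 7 + 14 + 21 + 42 + 49 + 98 + 147 + 294 + 343 + 686 + 1029 + 2058 = 4800

σ(2058) = 4800


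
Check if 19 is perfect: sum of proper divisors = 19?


Proper divisors of 19: 1
Sum = 1 = 1

No, 19 is not perfect (1 ≠ 19)


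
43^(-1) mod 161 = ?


Use the extended Euclidean algorithm on (161, 43); each row r = 161*s + 43*t:
r=161, s=1, t=0
r=43, s=0, t=1
q=3: r=32, s=1, t=-3   [161*(1) + 43*(-3) = 32]
q=1: r=11, s=-1, t=4   [161*(-1) + 43*(4) = 11]
q=2: r=10, s=3, t=-11   [161*(3) + 43*(-11) = 10]
q=1: r=1, s=-4, t=15   [161*(-4) + 43*(15) = 1]
q=10: r=0, s=43, t=-161   [161*(43) + 43*(-161) = 0]
GCD = 1 with t = 15, so 43*(15) ≡ 1 (mod 161)
Inverse = 15 mod 161 = 15
Check: 43 * 15 = 645 ≡ 1 (mod 161)

43^(-1) ≡ 15 (mod 161)


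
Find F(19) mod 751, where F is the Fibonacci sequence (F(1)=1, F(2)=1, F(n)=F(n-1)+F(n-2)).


F(k) mod 751 for k=1..19:
1, 1, 2, 3, 5, 8, 13, 21, 34, 55, 89, 144, 233, 377, 610, 236, 95, 331, 426
F(19) mod 751 = 426


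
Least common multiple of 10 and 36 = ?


GCD(10, 36) = 2
LCM = 10*36/2 = 360/2 = 180

LCM = 180


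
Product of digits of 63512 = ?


6 × 3 × 5 × 1 × 2 = 180


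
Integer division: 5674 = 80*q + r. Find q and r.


5674 = 80 * 70 + 74
Check: 5600 + 74 = 5674

q = 70, r = 74


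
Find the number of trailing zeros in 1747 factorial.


floor(1747/5) = 349
floor(1747/25) = 69
floor(1747/125) = 13
floor(1747/625) = 2
Total = 433

433 trailing zeros


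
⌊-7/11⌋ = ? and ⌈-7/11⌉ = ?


-7/11 = -0.6364
floor = -1
ceil = 0

floor = -1, ceil = 0


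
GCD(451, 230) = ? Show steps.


451 = 1 * 230 + 221
230 = 1 * 221 + 9
221 = 24 * 9 + 5
9 = 1 * 5 + 4
5 = 1 * 4 + 1
4 = 4 * 1 + 0
GCD = 1


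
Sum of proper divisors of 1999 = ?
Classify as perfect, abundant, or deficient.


Proper divisors: 1
Sum = 1 = 1
1 < 1999 → deficient

s(1999) = 1 (deficient)


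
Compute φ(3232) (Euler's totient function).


3232 = 2^5 × 101
Prime factors: 2, 101
φ(3232) = 3232 × (1-1/2) × (1-1/101)
= 3232 × 1/2 × 100/101 = 1600

φ(3232) = 1600


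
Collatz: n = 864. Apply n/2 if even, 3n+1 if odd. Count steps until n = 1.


864 → 432 → 216 → 108 → 54 → 27 → 82 → 41 → 124 → 62 → 31 → 94 → 47 → 142 → 71 → 214 → 107 → 322 → 161 → 484 → 242 → 121 → 364 → 182 → 91 → 274 → 137 → 412 → 206 → 103 → 310 → 155 → 466 → 233 → 700 → 350 → 175 → 526 → 263 → 790 → 395 → 1186 → 593 → 1780 → 890 → 445 → 1336 → 668 → 334 → 167 → 502 → 251 → 754 → 377 → 1132 → 566 → 283 → 850 → 425 → 1276 → 638 → 319 → 958 → 479 → 1438 → 719 → 2158 → 1079 → 3238 → 1619 → 4858 → 2429 → 7288 → 3644 → 1822 → 911 → 2734 → 1367 → 4102 → 2051 → 6154 → 3077 → 9232 → 4616 → 2308 → 1154 → 577 → 1732 → 866 → 433 → 1300 → 650 → 325 → 976 → 488 → 244 → 122 → 61 → 184 → 92 → 46 → 23 → 70 → 35 → 106 → 53 → 160 → 80 → 40 → 20 → 10 → 5 → 16 → 8 → 4 → 2 → 1
Total steps = 116

116 steps


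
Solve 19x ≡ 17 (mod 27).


GCD(19, 27) = 1, unique solution
a^(-1) mod 27 = 10
x = 10 * 17 mod 27 = 8

x ≡ 8 (mod 27)


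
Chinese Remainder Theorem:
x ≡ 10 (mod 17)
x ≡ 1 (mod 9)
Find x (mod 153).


M = 17*9 = 153
M1 = M/17 = 9, M2 = M/9 = 17
M1^(-1) mod 17 = 2, M2^(-1) mod 9 = 8
x = 10*9*2 + 1*17*8 = 316
316 mod 153 = 10
Check: 10 mod 17 = 10 ✓, 10 mod 9 = 1 ✓

x ≡ 10 (mod 153)


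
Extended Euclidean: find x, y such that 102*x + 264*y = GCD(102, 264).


Tabular extended Euclidean (each row: r = 102*s + 264*t):
r=102, s=1, t=0
r=264, s=0, t=1
q=0: r=102, s=1, t=0   [102*(1) + 264*(0) = 102]
q=2: r=60, s=-2, t=1   [102*(-2) + 264*(1) = 60]
q=1: r=42, s=3, t=-1   [102*(3) + 264*(-1) = 42]
q=1: r=18, s=-5, t=2   [102*(-5) + 264*(2) = 18]
q=2: r=6, s=13, t=-5   [102*(13) + 264*(-5) = 6]
q=3: r=0, s=-44, t=17   [102*(-44) + 264*(17) = 0]
GCD = 6; from the row with r=6: x=13, y=-5
Check: 102*(13) + 264*(-5) = 1326 - 1320 = 6

GCD = 6, x = 13, y = -5


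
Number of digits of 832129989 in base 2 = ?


832129989 in base 2 = 110001100110010100101111000101
Number of digits = 30

30 digits (base 2)


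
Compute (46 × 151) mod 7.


46 × 151 = 6946
6946 mod 7 = 2


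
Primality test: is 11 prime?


Check divisors up to sqrt(11) = 3.3166
No divisors found.
11 is prime.

Yes, 11 is prime


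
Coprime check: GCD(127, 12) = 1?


Euclidean algorithm:
127 = 10 * 12 + 7
12 = 1 * 7 + 5
7 = 1 * 5 + 2
5 = 2 * 2 + 1
2 = 2 * 1 + 0
GCD(127, 12) = 1

Yes, coprime (GCD = 1)


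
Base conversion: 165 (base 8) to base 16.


165 (base 8) = 117 (decimal)
117 (decimal) = 75 (base 16)


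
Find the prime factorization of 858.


858 / 2 = 429
429 / 3 = 143
143 / 11 = 13
13 / 13 = 1
858 = 2 × 3 × 11 × 13


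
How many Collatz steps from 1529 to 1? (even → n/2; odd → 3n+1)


1529 → 4588 → 2294 → 1147 → 3442 → 1721 → 5164 → 2582 → 1291 → 3874 → 1937 → 5812 → 2906 → 1453 → 4360 → 2180 → 1090 → 545 → 1636 → 818 → 409 → 1228 → 614 → 307 → 922 → 461 → 1384 → 692 → 346 → 173 → 520 → 260 → 130 → 65 → 196 → 98 → 49 → 148 → 74 → 37 → 112 → 56 → 28 → 14 → 7 → 22 → 11 → 34 → 17 → 52 → 26 → 13 → 40 → 20 → 10 → 5 → 16 → 8 → 4 → 2 → 1
Total steps = 60

60 steps


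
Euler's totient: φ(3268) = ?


3268 = 2^2 × 19 × 43
Prime factors: 2, 19, 43
φ(3268) = 3268 × (1-1/2) × (1-1/19) × (1-1/43)
= 3268 × 1/2 × 18/19 × 42/43 = 1512

φ(3268) = 1512


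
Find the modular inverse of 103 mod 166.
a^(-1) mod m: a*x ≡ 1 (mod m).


Use the extended Euclidean algorithm on (166, 103); each row r = 166*s + 103*t:
r=166, s=1, t=0
r=103, s=0, t=1
q=1: r=63, s=1, t=-1   [166*(1) + 103*(-1) = 63]
q=1: r=40, s=-1, t=2   [166*(-1) + 103*(2) = 40]
q=1: r=23, s=2, t=-3   [166*(2) + 103*(-3) = 23]
q=1: r=17, s=-3, t=5   [166*(-3) + 103*(5) = 17]
q=1: r=6, s=5, t=-8   [166*(5) + 103*(-8) = 6]
q=2: r=5, s=-13, t=21   [166*(-13) + 103*(21) = 5]
q=1: r=1, s=18, t=-29   [166*(18) + 103*(-29) = 1]
q=5: r=0, s=-103, t=166   [166*(-103) + 103*(166) = 0]
GCD = 1 with t = -29, so 103*(-29) ≡ 1 (mod 166)
Inverse = -29 mod 166 = 137
Check: 103 * 137 = 14111 ≡ 1 (mod 166)

103^(-1) ≡ 137 (mod 166)


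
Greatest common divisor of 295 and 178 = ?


295 = 1 * 178 + 117
178 = 1 * 117 + 61
117 = 1 * 61 + 56
61 = 1 * 56 + 5
56 = 11 * 5 + 1
5 = 5 * 1 + 0
GCD = 1


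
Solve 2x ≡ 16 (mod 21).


GCD(2, 21) = 1, unique solution
a^(-1) mod 21 = 11
x = 11 * 16 mod 21 = 8

x ≡ 8 (mod 21)


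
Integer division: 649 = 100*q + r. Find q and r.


649 = 100 * 6 + 49
Check: 600 + 49 = 649

q = 6, r = 49


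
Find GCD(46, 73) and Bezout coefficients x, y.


Tabular extended Euclidean (each row: r = 46*s + 73*t):
r=46, s=1, t=0
r=73, s=0, t=1
q=0: r=46, s=1, t=0   [46*(1) + 73*(0) = 46]
q=1: r=27, s=-1, t=1   [46*(-1) + 73*(1) = 27]
q=1: r=19, s=2, t=-1   [46*(2) + 73*(-1) = 19]
q=1: r=8, s=-3, t=2   [46*(-3) + 73*(2) = 8]
q=2: r=3, s=8, t=-5   [46*(8) + 73*(-5) = 3]
q=2: r=2, s=-19, t=12   [46*(-19) + 73*(12) = 2]
q=1: r=1, s=27, t=-17   [46*(27) + 73*(-17) = 1]
q=2: r=0, s=-73, t=46   [46*(-73) + 73*(46) = 0]
GCD = 1; from the row with r=1: x=27, y=-17
Check: 46*(27) + 73*(-17) = 1242 - 1241 = 1

GCD = 1, x = 27, y = -17


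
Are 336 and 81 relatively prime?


Euclidean algorithm:
336 = 4 * 81 + 12
81 = 6 * 12 + 9
12 = 1 * 9 + 3
9 = 3 * 3 + 0
GCD(336, 81) = 3

No, not coprime (GCD = 3)


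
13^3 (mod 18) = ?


13^1 mod 18 = 13
13^2 mod 18 = 7
13^3 mod 18 = 1


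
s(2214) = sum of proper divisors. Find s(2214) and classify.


Proper divisors: 1, 2, 3, 6, 9, 18, 27, 41, 54, 82, 123, 246, 369, 738, 1107
Sum = 1 + 2 + 3 + 6 + 9 + 18 + 27 + 41 + 54 + 82 + 123 + 246 + 369 + 738 + 1107 = 2826
2826 > 2214 → abundant

s(2214) = 2826 (abundant)


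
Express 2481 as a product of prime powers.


2481 / 3 = 827
827 / 827 = 1
2481 = 3 × 827


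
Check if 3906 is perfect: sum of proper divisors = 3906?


Proper divisors of 3906: 1, 2, 3, 6, 7, 9, 14, 18, 21, 31, 42, 62, 63, 93, 126, 186, 217, 279, 434, 558, 651, 1302, 1953
Sum = 1 + 2 + 3 + 6 + 7 + 9 + 14 + 18 + 21 + 31 + 42 + 62 + 63 + 93 + 126 + 186 + 217 + 279 + 434 + 558 + 651 + 1302 + 1953 = 6078

No, 3906 is not perfect (6078 ≠ 3906)


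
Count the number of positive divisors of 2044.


2044 = 2^2 × 7^1 × 73^1
d(2044) = (2+1) × (1+1) × (1+1) = 12

12 divisors


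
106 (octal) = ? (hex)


106 (base 8) = 70 (decimal)
70 (decimal) = 46 (base 16)


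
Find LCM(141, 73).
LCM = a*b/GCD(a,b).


GCD(141, 73) = 1
LCM = 141*73/1 = 10293/1 = 10293

LCM = 10293


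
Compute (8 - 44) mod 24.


8 - 44 = -36
-36 mod 24 = 12


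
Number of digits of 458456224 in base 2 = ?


458456224 in base 2 = 11011010100110111110010100000
Number of digits = 29

29 digits (base 2)


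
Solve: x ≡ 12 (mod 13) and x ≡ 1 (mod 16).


M = 13*16 = 208
M1 = M/13 = 16, M2 = M/16 = 13
M1^(-1) mod 13 = 9, M2^(-1) mod 16 = 5
x = 12*16*9 + 1*13*5 = 1793
1793 mod 208 = 129
Check: 129 mod 13 = 12 ✓, 129 mod 16 = 1 ✓

x ≡ 129 (mod 208)


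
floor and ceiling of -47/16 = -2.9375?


-47/16 = -2.9375
floor = -3
ceil = -2

floor = -3, ceil = -2


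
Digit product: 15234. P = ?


1 × 5 × 2 × 3 × 4 = 120


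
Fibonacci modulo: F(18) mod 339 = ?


F(k) mod 339 for k=1..18:
1, 1, 2, 3, 5, 8, 13, 21, 34, 55, 89, 144, 233, 38, 271, 309, 241, 211
F(18) mod 339 = 211


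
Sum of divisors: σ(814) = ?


Divisors of 814: 1, 2, 11, 22, 37, 74, 407, 814
Sum = 1 + 2 + 11 + 22 + 37 + 74 + 407 + 814 = 1368

σ(814) = 1368


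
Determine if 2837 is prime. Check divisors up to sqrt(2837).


Check divisors up to sqrt(2837) = 53.2635
No divisors found.
2837 is prime.

Yes, 2837 is prime


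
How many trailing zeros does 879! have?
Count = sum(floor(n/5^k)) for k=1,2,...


floor(879/5) = 175
floor(879/25) = 35
floor(879/125) = 7
floor(879/625) = 1
Total = 218

218 trailing zeros


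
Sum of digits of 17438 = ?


1 + 7 + 4 + 3 + 8 = 23


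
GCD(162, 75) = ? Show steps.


162 = 2 * 75 + 12
75 = 6 * 12 + 3
12 = 4 * 3 + 0
GCD = 3


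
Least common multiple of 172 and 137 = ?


GCD(172, 137) = 1
LCM = 172*137/1 = 23564/1 = 23564

LCM = 23564


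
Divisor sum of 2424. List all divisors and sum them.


Divisors of 2424: 1, 2, 3, 4, 6, 8, 12, 24, 101, 202, 303, 404, 606, 808, 1212, 2424
Sum = 1 + 2 + 3 + 4 + 6 + 8 + 12 + 24 + 101 + 202 + 303 + 404 + 606 + 808 + 1212 + 2424 = 6120

σ(2424) = 6120


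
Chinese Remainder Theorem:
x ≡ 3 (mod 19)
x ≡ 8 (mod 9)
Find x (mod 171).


M = 19*9 = 171
M1 = M/19 = 9, M2 = M/9 = 19
M1^(-1) mod 19 = 17, M2^(-1) mod 9 = 1
x = 3*9*17 + 8*19*1 = 611
611 mod 171 = 98
Check: 98 mod 19 = 3 ✓, 98 mod 9 = 8 ✓

x ≡ 98 (mod 171)


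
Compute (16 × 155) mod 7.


16 × 155 = 2480
2480 mod 7 = 2


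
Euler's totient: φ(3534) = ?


3534 = 2 × 3 × 19 × 31
Prime factors: 2, 3, 19, 31
φ(3534) = 3534 × (1-1/2) × (1-1/3) × (1-1/19) × (1-1/31)
= 3534 × 1/2 × 2/3 × 18/19 × 30/31 = 1080

φ(3534) = 1080


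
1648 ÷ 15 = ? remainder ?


1648 = 15 * 109 + 13
Check: 1635 + 13 = 1648

q = 109, r = 13


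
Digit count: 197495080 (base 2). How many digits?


197495080 in base 2 = 1011110001011000100100101000
Number of digits = 28

28 digits (base 2)


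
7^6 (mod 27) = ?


7^1 mod 27 = 7
7^2 mod 27 = 22
7^3 mod 27 = 19
7^4 mod 27 = 25
7^5 mod 27 = 13
7^6 mod 27 = 10


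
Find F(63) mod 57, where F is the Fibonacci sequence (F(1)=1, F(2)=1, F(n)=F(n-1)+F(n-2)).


F(k) mod 57 for k=1..63:
1, 1, 2, 3, 5, 8, 13, 21, 34, 55, 32, 30, 5, 35, 40, 18, 1, 19, 20, 39, 2, 41, 43, 27, 13, 40, 53, 36, 32, 11, 43, 54, 40, 37, 20, 0, 20, 20, 40, 3, 43, 46, 32, 21, 53, 17, 13, 30, 43, 16, 2, 18, 20, 38, 1, 39, 40, 22, 5, 27, 32, 2, 34
F(63) mod 57 = 34


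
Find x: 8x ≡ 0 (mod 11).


GCD(8, 11) = 1, unique solution
a^(-1) mod 11 = 7
x = 7 * 0 mod 11 = 0

x ≡ 0 (mod 11)


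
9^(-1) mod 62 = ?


Use the extended Euclidean algorithm on (62, 9); each row r = 62*s + 9*t:
r=62, s=1, t=0
r=9, s=0, t=1
q=6: r=8, s=1, t=-6   [62*(1) + 9*(-6) = 8]
q=1: r=1, s=-1, t=7   [62*(-1) + 9*(7) = 1]
q=8: r=0, s=9, t=-62   [62*(9) + 9*(-62) = 0]
GCD = 1 with t = 7, so 9*(7) ≡ 1 (mod 62)
Inverse = 7 mod 62 = 7
Check: 9 * 7 = 63 ≡ 1 (mod 62)

9^(-1) ≡ 7 (mod 62)


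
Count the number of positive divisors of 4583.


4583 = 4583^1
d(4583) = (1+1) = 2

2 divisors


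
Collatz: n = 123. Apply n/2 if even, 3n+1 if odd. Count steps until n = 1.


123 → 370 → 185 → 556 → 278 → 139 → 418 → 209 → 628 → 314 → 157 → 472 → 236 → 118 → 59 → 178 → 89 → 268 → 134 → 67 → 202 → 101 → 304 → 152 → 76 → 38 → 19 → 58 → 29 → 88 → 44 → 22 → 11 → 34 → 17 → 52 → 26 → 13 → 40 → 20 → 10 → 5 → 16 → 8 → 4 → 2 → 1
Total steps = 46

46 steps


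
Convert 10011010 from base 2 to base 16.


10011010 (base 2) = 154 (decimal)
154 (decimal) = 9A (base 16)


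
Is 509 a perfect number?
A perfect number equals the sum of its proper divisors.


Proper divisors of 509: 1
Sum = 1 = 1

No, 509 is not perfect (1 ≠ 509)


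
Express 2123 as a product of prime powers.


2123 / 11 = 193
193 / 193 = 1
2123 = 11 × 193


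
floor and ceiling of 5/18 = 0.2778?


5/18 = 0.2778
floor = 0
ceil = 1

floor = 0, ceil = 1


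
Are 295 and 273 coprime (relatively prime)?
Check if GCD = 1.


Euclidean algorithm:
295 = 1 * 273 + 22
273 = 12 * 22 + 9
22 = 2 * 9 + 4
9 = 2 * 4 + 1
4 = 4 * 1 + 0
GCD(295, 273) = 1

Yes, coprime (GCD = 1)


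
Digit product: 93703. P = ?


9 × 3 × 7 × 0 × 3 = 0


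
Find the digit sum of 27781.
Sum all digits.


2 + 7 + 7 + 8 + 1 = 25


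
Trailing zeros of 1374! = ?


floor(1374/5) = 274
floor(1374/25) = 54
floor(1374/125) = 10
floor(1374/625) = 2
Total = 340

340 trailing zeros


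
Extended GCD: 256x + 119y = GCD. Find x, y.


Tabular extended Euclidean (each row: r = 256*s + 119*t):
r=256, s=1, t=0
r=119, s=0, t=1
q=2: r=18, s=1, t=-2   [256*(1) + 119*(-2) = 18]
q=6: r=11, s=-6, t=13   [256*(-6) + 119*(13) = 11]
q=1: r=7, s=7, t=-15   [256*(7) + 119*(-15) = 7]
q=1: r=4, s=-13, t=28   [256*(-13) + 119*(28) = 4]
q=1: r=3, s=20, t=-43   [256*(20) + 119*(-43) = 3]
q=1: r=1, s=-33, t=71   [256*(-33) + 119*(71) = 1]
q=3: r=0, s=119, t=-256   [256*(119) + 119*(-256) = 0]
GCD = 1; from the row with r=1: x=-33, y=71
Check: 256*(-33) + 119*(71) = -8448 + 8449 = 1

GCD = 1, x = -33, y = 71


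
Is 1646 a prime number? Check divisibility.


1646 / 2 = 823 (exact division)
1646 is NOT prime.

No, 1646 is not prime


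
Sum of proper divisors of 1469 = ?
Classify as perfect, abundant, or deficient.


Proper divisors: 1, 13, 113
Sum = 1 + 13 + 113 = 127
127 < 1469 → deficient

s(1469) = 127 (deficient)


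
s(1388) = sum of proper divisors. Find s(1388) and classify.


Proper divisors: 1, 2, 4, 347, 694
Sum = 1 + 2 + 4 + 347 + 694 = 1048
1048 < 1388 → deficient

s(1388) = 1048 (deficient)


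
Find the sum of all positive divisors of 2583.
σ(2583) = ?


Divisors of 2583: 1, 3, 7, 9, 21, 41, 63, 123, 287, 369, 861, 2583
Sum = 1 + 3 + 7 + 9 + 21 + 41 + 63 + 123 + 287 + 369 + 861 + 2583 = 4368

σ(2583) = 4368


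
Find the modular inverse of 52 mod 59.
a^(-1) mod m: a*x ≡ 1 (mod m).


Use the extended Euclidean algorithm on (59, 52); each row r = 59*s + 52*t:
r=59, s=1, t=0
r=52, s=0, t=1
q=1: r=7, s=1, t=-1   [59*(1) + 52*(-1) = 7]
q=7: r=3, s=-7, t=8   [59*(-7) + 52*(8) = 3]
q=2: r=1, s=15, t=-17   [59*(15) + 52*(-17) = 1]
q=3: r=0, s=-52, t=59   [59*(-52) + 52*(59) = 0]
GCD = 1 with t = -17, so 52*(-17) ≡ 1 (mod 59)
Inverse = -17 mod 59 = 42
Check: 52 * 42 = 2184 ≡ 1 (mod 59)

52^(-1) ≡ 42 (mod 59)


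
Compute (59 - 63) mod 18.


59 - 63 = -4
-4 mod 18 = 14


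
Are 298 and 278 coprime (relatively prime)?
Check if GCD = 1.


Euclidean algorithm:
298 = 1 * 278 + 20
278 = 13 * 20 + 18
20 = 1 * 18 + 2
18 = 9 * 2 + 0
GCD(298, 278) = 2

No, not coprime (GCD = 2)


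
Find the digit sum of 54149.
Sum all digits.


5 + 4 + 1 + 4 + 9 = 23


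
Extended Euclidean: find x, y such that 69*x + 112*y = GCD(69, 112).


Tabular extended Euclidean (each row: r = 69*s + 112*t):
r=69, s=1, t=0
r=112, s=0, t=1
q=0: r=69, s=1, t=0   [69*(1) + 112*(0) = 69]
q=1: r=43, s=-1, t=1   [69*(-1) + 112*(1) = 43]
q=1: r=26, s=2, t=-1   [69*(2) + 112*(-1) = 26]
q=1: r=17, s=-3, t=2   [69*(-3) + 112*(2) = 17]
q=1: r=9, s=5, t=-3   [69*(5) + 112*(-3) = 9]
q=1: r=8, s=-8, t=5   [69*(-8) + 112*(5) = 8]
q=1: r=1, s=13, t=-8   [69*(13) + 112*(-8) = 1]
q=8: r=0, s=-112, t=69   [69*(-112) + 112*(69) = 0]
GCD = 1; from the row with r=1: x=13, y=-8
Check: 69*(13) + 112*(-8) = 897 - 896 = 1

GCD = 1, x = 13, y = -8


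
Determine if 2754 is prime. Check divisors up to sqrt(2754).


2754 / 2 = 1377 (exact division)
2754 is NOT prime.

No, 2754 is not prime


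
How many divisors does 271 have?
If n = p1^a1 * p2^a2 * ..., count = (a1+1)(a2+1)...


271 = 271^1
d(271) = (1+1) = 2

2 divisors


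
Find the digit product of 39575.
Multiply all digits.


3 × 9 × 5 × 7 × 5 = 4725


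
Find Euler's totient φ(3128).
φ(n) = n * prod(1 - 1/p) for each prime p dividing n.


3128 = 2^3 × 17 × 23
Prime factors: 2, 17, 23
φ(3128) = 3128 × (1-1/2) × (1-1/17) × (1-1/23)
= 3128 × 1/2 × 16/17 × 22/23 = 1408

φ(3128) = 1408


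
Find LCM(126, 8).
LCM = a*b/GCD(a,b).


GCD(126, 8) = 2
LCM = 126*8/2 = 1008/2 = 504

LCM = 504


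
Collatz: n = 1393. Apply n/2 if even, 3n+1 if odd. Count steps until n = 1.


1393 → 4180 → 2090 → 1045 → 3136 → 1568 → 784 → 392 → 196 → 98 → 49 → 148 → 74 → 37 → 112 → 56 → 28 → 14 → 7 → 22 → 11 → 34 → 17 → 52 → 26 → 13 → 40 → 20 → 10 → 5 → 16 → 8 → 4 → 2 → 1
Total steps = 34

34 steps


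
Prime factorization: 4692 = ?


4692 / 2 = 2346
2346 / 2 = 1173
1173 / 3 = 391
391 / 17 = 23
23 / 23 = 1
4692 = 2^2 × 3 × 17 × 23


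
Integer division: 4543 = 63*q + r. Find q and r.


4543 = 63 * 72 + 7
Check: 4536 + 7 = 4543

q = 72, r = 7


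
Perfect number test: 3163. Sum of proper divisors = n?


Proper divisors of 3163: 1
Sum = 1 = 1

No, 3163 is not perfect (1 ≠ 3163)


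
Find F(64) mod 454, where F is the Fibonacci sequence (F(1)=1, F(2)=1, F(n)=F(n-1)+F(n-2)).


F(k) mod 454 for k=1..64:
1, 1, 2, 3, 5, 8, 13, 21, 34, 55, 89, 144, 233, 377, 156, 79, 235, 314, 95, 409, 50, 5, 55, 60, 115, 175, 290, 11, 301, 312, 159, 17, 176, 193, 369, 108, 23, 131, 154, 285, 439, 270, 255, 71, 326, 397, 269, 212, 27, 239, 266, 51, 317, 368, 231, 145, 376, 67, 443, 56, 45, 101, 146, 247
F(64) mod 454 = 247


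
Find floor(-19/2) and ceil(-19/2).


-19/2 = -9.5000
floor = -10
ceil = -9

floor = -10, ceil = -9


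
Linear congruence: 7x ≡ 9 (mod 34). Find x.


GCD(7, 34) = 1, unique solution
a^(-1) mod 34 = 5
x = 5 * 9 mod 34 = 11

x ≡ 11 (mod 34)


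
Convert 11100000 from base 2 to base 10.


11100000 (base 2) = 224 (decimal)
224 (decimal) = 224 (base 10)


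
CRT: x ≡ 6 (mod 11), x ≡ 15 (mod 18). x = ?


M = 11*18 = 198
M1 = M/11 = 18, M2 = M/18 = 11
M1^(-1) mod 11 = 8, M2^(-1) mod 18 = 5
x = 6*18*8 + 15*11*5 = 1689
1689 mod 198 = 105
Check: 105 mod 11 = 6 ✓, 105 mod 18 = 15 ✓

x ≡ 105 (mod 198)


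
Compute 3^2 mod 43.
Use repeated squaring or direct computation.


3^1 mod 43 = 3
3^2 mod 43 = 9


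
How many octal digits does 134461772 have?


134461772 in base 8 = 1000734514
Number of digits = 10

10 digits (base 8)


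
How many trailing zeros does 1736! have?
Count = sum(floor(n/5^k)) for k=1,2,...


floor(1736/5) = 347
floor(1736/25) = 69
floor(1736/125) = 13
floor(1736/625) = 2
Total = 431

431 trailing zeros


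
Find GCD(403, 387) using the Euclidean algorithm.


403 = 1 * 387 + 16
387 = 24 * 16 + 3
16 = 5 * 3 + 1
3 = 3 * 1 + 0
GCD = 1


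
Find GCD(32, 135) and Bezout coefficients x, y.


Tabular extended Euclidean (each row: r = 32*s + 135*t):
r=32, s=1, t=0
r=135, s=0, t=1
q=0: r=32, s=1, t=0   [32*(1) + 135*(0) = 32]
q=4: r=7, s=-4, t=1   [32*(-4) + 135*(1) = 7]
q=4: r=4, s=17, t=-4   [32*(17) + 135*(-4) = 4]
q=1: r=3, s=-21, t=5   [32*(-21) + 135*(5) = 3]
q=1: r=1, s=38, t=-9   [32*(38) + 135*(-9) = 1]
q=3: r=0, s=-135, t=32   [32*(-135) + 135*(32) = 0]
GCD = 1; from the row with r=1: x=38, y=-9
Check: 32*(38) + 135*(-9) = 1216 - 1215 = 1

GCD = 1, x = 38, y = -9


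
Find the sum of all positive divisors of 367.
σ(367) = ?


Divisors of 367: 1, 367
Sum = 1 + 367 = 368

σ(367) = 368


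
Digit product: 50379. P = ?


5 × 0 × 3 × 7 × 9 = 0


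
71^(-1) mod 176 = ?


Use the extended Euclidean algorithm on (176, 71); each row r = 176*s + 71*t:
r=176, s=1, t=0
r=71, s=0, t=1
q=2: r=34, s=1, t=-2   [176*(1) + 71*(-2) = 34]
q=2: r=3, s=-2, t=5   [176*(-2) + 71*(5) = 3]
q=11: r=1, s=23, t=-57   [176*(23) + 71*(-57) = 1]
q=3: r=0, s=-71, t=176   [176*(-71) + 71*(176) = 0]
GCD = 1 with t = -57, so 71*(-57) ≡ 1 (mod 176)
Inverse = -57 mod 176 = 119
Check: 71 * 119 = 8449 ≡ 1 (mod 176)

71^(-1) ≡ 119 (mod 176)


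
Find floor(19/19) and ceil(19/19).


19/19 = 1.0000
floor = 1
ceil = 1

floor = 1, ceil = 1


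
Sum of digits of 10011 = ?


1 + 0 + 0 + 1 + 1 = 3


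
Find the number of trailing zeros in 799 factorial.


floor(799/5) = 159
floor(799/25) = 31
floor(799/125) = 6
floor(799/625) = 1
Total = 197

197 trailing zeros


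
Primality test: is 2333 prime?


Check divisors up to sqrt(2333) = 48.3011
No divisors found.
2333 is prime.

Yes, 2333 is prime


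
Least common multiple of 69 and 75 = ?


GCD(69, 75) = 3
LCM = 69*75/3 = 5175/3 = 1725

LCM = 1725


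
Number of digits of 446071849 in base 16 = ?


446071849 in base 16 = 1A968429
Number of digits = 8

8 digits (base 16)


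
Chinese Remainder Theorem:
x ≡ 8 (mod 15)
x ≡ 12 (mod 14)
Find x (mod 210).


M = 15*14 = 210
M1 = M/15 = 14, M2 = M/14 = 15
M1^(-1) mod 15 = 14, M2^(-1) mod 14 = 1
x = 8*14*14 + 12*15*1 = 1748
1748 mod 210 = 68
Check: 68 mod 15 = 8 ✓, 68 mod 14 = 12 ✓

x ≡ 68 (mod 210)


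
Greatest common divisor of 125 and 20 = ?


125 = 6 * 20 + 5
20 = 4 * 5 + 0
GCD = 5


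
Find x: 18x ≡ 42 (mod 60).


GCD(18, 60) = 6 divides 42
Divide: 3x ≡ 7 (mod 10)
x ≡ 9 (mod 10)


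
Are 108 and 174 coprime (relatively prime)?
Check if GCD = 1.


Euclidean algorithm:
174 = 1 * 108 + 66
108 = 1 * 66 + 42
66 = 1 * 42 + 24
42 = 1 * 24 + 18
24 = 1 * 18 + 6
18 = 3 * 6 + 0
GCD(108, 174) = 6

No, not coprime (GCD = 6)


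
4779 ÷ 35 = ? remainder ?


4779 = 35 * 136 + 19
Check: 4760 + 19 = 4779

q = 136, r = 19


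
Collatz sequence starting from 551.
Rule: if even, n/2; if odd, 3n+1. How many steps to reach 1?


551 → 1654 → 827 → 2482 → 1241 → 3724 → 1862 → 931 → 2794 → 1397 → 4192 → 2096 → 1048 → 524 → 262 → 131 → 394 → 197 → 592 → 296 → 148 → 74 → 37 → 112 → 56 → 28 → 14 → 7 → 22 → 11 → 34 → 17 → 52 → 26 → 13 → 40 → 20 → 10 → 5 → 16 → 8 → 4 → 2 → 1
Total steps = 43

43 steps


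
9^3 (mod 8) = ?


9^1 mod 8 = 1
9^2 mod 8 = 1
9^3 mod 8 = 1


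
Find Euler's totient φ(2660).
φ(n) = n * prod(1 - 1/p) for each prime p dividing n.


2660 = 2^2 × 5 × 7 × 19
Prime factors: 2, 5, 7, 19
φ(2660) = 2660 × (1-1/2) × (1-1/5) × (1-1/7) × (1-1/19)
= 2660 × 1/2 × 4/5 × 6/7 × 18/19 = 864

φ(2660) = 864


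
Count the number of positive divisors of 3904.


3904 = 2^6 × 61^1
d(3904) = (6+1) × (1+1) = 14

14 divisors


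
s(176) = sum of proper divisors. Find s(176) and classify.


Proper divisors: 1, 2, 4, 8, 11, 16, 22, 44, 88
Sum = 1 + 2 + 4 + 8 + 11 + 16 + 22 + 44 + 88 = 196
196 > 176 → abundant

s(176) = 196 (abundant)


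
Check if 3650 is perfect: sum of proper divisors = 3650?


Proper divisors of 3650: 1, 2, 5, 10, 25, 50, 73, 146, 365, 730, 1825
Sum = 1 + 2 + 5 + 10 + 25 + 50 + 73 + 146 + 365 + 730 + 1825 = 3232

No, 3650 is not perfect (3232 ≠ 3650)


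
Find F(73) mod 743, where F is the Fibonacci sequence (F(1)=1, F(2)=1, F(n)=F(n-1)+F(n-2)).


F(k) mod 743 for k=1..73:
1, 1, 2, 3, 5, 8, 13, 21, 34, 55, 89, 144, 233, 377, 610, 244, 111, 355, 466, 78, 544, 622, 423, 302, 725, 284, 266, 550, 73, 623, 696, 576, 529, 362, 148, 510, 658, 425, 340, 22, 362, 384, 3, 387, 390, 34, 424, 458, 139, 597, 736, 590, 583, 430, 270, 700, 227, 184, 411, 595, 263, 115, 378, 493, 128, 621, 6, 627, 633, 517, 407, 181, 588
F(73) mod 743 = 588


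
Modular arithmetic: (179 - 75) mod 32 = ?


179 - 75 = 104
104 mod 32 = 8


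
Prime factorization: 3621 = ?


3621 / 3 = 1207
1207 / 17 = 71
71 / 71 = 1
3621 = 3 × 17 × 71


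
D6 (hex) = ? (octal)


D6 (base 16) = 214 (decimal)
214 (decimal) = 326 (base 8)


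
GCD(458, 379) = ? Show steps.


458 = 1 * 379 + 79
379 = 4 * 79 + 63
79 = 1 * 63 + 16
63 = 3 * 16 + 15
16 = 1 * 15 + 1
15 = 15 * 1 + 0
GCD = 1


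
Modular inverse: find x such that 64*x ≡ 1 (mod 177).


Use the extended Euclidean algorithm on (177, 64); each row r = 177*s + 64*t:
r=177, s=1, t=0
r=64, s=0, t=1
q=2: r=49, s=1, t=-2   [177*(1) + 64*(-2) = 49]
q=1: r=15, s=-1, t=3   [177*(-1) + 64*(3) = 15]
q=3: r=4, s=4, t=-11   [177*(4) + 64*(-11) = 4]
q=3: r=3, s=-13, t=36   [177*(-13) + 64*(36) = 3]
q=1: r=1, s=17, t=-47   [177*(17) + 64*(-47) = 1]
q=3: r=0, s=-64, t=177   [177*(-64) + 64*(177) = 0]
GCD = 1 with t = -47, so 64*(-47) ≡ 1 (mod 177)
Inverse = -47 mod 177 = 130
Check: 64 * 130 = 8320 ≡ 1 (mod 177)

64^(-1) ≡ 130 (mod 177)


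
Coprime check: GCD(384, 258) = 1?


Euclidean algorithm:
384 = 1 * 258 + 126
258 = 2 * 126 + 6
126 = 21 * 6 + 0
GCD(384, 258) = 6

No, not coprime (GCD = 6)


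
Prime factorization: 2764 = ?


2764 / 2 = 1382
1382 / 2 = 691
691 / 691 = 1
2764 = 2^2 × 691


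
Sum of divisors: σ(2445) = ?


Divisors of 2445: 1, 3, 5, 15, 163, 489, 815, 2445
Sum = 1 + 3 + 5 + 15 + 163 + 489 + 815 + 2445 = 3936

σ(2445) = 3936


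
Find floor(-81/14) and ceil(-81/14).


-81/14 = -5.7857
floor = -6
ceil = -5

floor = -6, ceil = -5


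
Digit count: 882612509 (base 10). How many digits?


882612509 has 9 digits in base 10
floor(log10(882612509)) + 1 = floor(8.9458) + 1 = 9

9 digits (base 10)


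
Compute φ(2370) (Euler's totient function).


2370 = 2 × 3 × 5 × 79
Prime factors: 2, 3, 5, 79
φ(2370) = 2370 × (1-1/2) × (1-1/3) × (1-1/5) × (1-1/79)
= 2370 × 1/2 × 2/3 × 4/5 × 78/79 = 624

φ(2370) = 624


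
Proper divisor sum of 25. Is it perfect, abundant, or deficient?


Proper divisors: 1, 5
Sum = 1 + 5 = 6
6 < 25 → deficient

s(25) = 6 (deficient)


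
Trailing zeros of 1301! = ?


floor(1301/5) = 260
floor(1301/25) = 52
floor(1301/125) = 10
floor(1301/625) = 2
Total = 324

324 trailing zeros


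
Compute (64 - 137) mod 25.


64 - 137 = -73
-73 mod 25 = 2


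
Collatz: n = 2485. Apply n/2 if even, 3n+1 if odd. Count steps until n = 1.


2485 → 7456 → 3728 → 1864 → 932 → 466 → 233 → 700 → 350 → 175 → 526 → 263 → 790 → 395 → 1186 → 593 → 1780 → 890 → 445 → 1336 → 668 → 334 → 167 → 502 → 251 → 754 → 377 → 1132 → 566 → 283 → 850 → 425 → 1276 → 638 → 319 → 958 → 479 → 1438 → 719 → 2158 → 1079 → 3238 → 1619 → 4858 → 2429 → 7288 → 3644 → 1822 → 911 → 2734 → 1367 → 4102 → 2051 → 6154 → 3077 → 9232 → 4616 → 2308 → 1154 → 577 → 1732 → 866 → 433 → 1300 → 650 → 325 → 976 → 488 → 244 → 122 → 61 → 184 → 92 → 46 → 23 → 70 → 35 → 106 → 53 → 160 → 80 → 40 → 20 → 10 → 5 → 16 → 8 → 4 → 2 → 1
Total steps = 89

89 steps


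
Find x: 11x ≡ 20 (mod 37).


GCD(11, 37) = 1, unique solution
a^(-1) mod 37 = 27
x = 27 * 20 mod 37 = 22

x ≡ 22 (mod 37)


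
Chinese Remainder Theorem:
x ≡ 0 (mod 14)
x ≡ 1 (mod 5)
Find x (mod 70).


M = 14*5 = 70
M1 = M/14 = 5, M2 = M/5 = 14
M1^(-1) mod 14 = 3, M2^(-1) mod 5 = 4
x = 0*5*3 + 1*14*4 = 56
56 mod 70 = 56
Check: 56 mod 14 = 0 ✓, 56 mod 5 = 1 ✓

x ≡ 56 (mod 70)


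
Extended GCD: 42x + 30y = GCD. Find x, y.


Tabular extended Euclidean (each row: r = 42*s + 30*t):
r=42, s=1, t=0
r=30, s=0, t=1
q=1: r=12, s=1, t=-1   [42*(1) + 30*(-1) = 12]
q=2: r=6, s=-2, t=3   [42*(-2) + 30*(3) = 6]
q=2: r=0, s=5, t=-7   [42*(5) + 30*(-7) = 0]
GCD = 6; from the row with r=6: x=-2, y=3
Check: 42*(-2) + 30*(3) = -84 + 90 = 6

GCD = 6, x = -2, y = 3


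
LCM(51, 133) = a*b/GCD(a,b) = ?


GCD(51, 133) = 1
LCM = 51*133/1 = 6783/1 = 6783

LCM = 6783


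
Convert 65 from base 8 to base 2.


65 (base 8) = 53 (decimal)
53 (decimal) = 110101 (base 2)


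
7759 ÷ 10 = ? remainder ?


7759 = 10 * 775 + 9
Check: 7750 + 9 = 7759

q = 775, r = 9


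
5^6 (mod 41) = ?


5^1 mod 41 = 5
5^2 mod 41 = 25
5^3 mod 41 = 2
5^4 mod 41 = 10
5^5 mod 41 = 9
5^6 mod 41 = 4


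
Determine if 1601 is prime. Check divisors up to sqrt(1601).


Check divisors up to sqrt(1601) = 40.0125
No divisors found.
1601 is prime.

Yes, 1601 is prime


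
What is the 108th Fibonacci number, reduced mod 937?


F(k) mod 937 for k=1..108:
1, 1, 2, 3, 5, 8, 13, 21, 34, 55, 89, 144, 233, 377, 610, 50, 660, 710, 433, 206, 639, 845, 547, 455, 65, 520, 585, 168, 753, 921, 737, 721, 521, 305, 826, 194, 83, 277, 360, 637, 60, 697, 757, 517, 337, 854, 254, 171, 425, 596, 84, 680, 764, 507, 334, 841, 238, 142, 380, 522, 902, 487, 452, 2, 454, 456, 910, 429, 402, 831, 296, 190, 486, 676, 225, 901, 189, 153, 342, 495, 837, 395, 295, 690, 48, 738, 786, 587, 436, 86, 522, 608, 193, 801, 57, 858, 915, 836, 814, 713, 590, 366, 19, 385, 404, 789, 256, 108
F(108) mod 937 = 108


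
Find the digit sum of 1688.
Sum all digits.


1 + 6 + 8 + 8 = 23


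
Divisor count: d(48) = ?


48 = 2^4 × 3^1
d(48) = (4+1) × (1+1) = 10

10 divisors


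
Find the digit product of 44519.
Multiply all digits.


4 × 4 × 5 × 1 × 9 = 720


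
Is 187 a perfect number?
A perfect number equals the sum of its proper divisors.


Proper divisors of 187: 1, 11, 17
Sum = 1 + 11 + 17 = 29

No, 187 is not perfect (29 ≠ 187)


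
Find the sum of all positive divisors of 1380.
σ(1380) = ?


Divisors of 1380: 1, 2, 3, 4, 5, 6, 10, 12, 15, 20, 23, 30, 46, 60, 69, 92, 115, 138, 230, 276, 345, 460, 690, 1380
Sum = 1 + 2 + 3 + 4 + 5 + 6 + 10 + 12 + 15 + 20 + 23 + 30 + 46 + 60 + 69 + 92 + 115 + 138 + 230 + 276 + 345 + 460 + 690 + 1380 = 4032

σ(1380) = 4032


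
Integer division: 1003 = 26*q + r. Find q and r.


1003 = 26 * 38 + 15
Check: 988 + 15 = 1003

q = 38, r = 15


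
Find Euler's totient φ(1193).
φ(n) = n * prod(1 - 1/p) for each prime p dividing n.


1193 = 1193
Prime factors: 1193
φ(1193) = 1193 × (1-1/1193)
= 1193 × 1192/1193 = 1192

φ(1193) = 1192


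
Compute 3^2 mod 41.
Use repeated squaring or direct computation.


3^1 mod 41 = 3
3^2 mod 41 = 9


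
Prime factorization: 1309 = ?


1309 / 7 = 187
187 / 11 = 17
17 / 17 = 1
1309 = 7 × 11 × 17


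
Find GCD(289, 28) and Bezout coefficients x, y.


Tabular extended Euclidean (each row: r = 289*s + 28*t):
r=289, s=1, t=0
r=28, s=0, t=1
q=10: r=9, s=1, t=-10   [289*(1) + 28*(-10) = 9]
q=3: r=1, s=-3, t=31   [289*(-3) + 28*(31) = 1]
q=9: r=0, s=28, t=-289   [289*(28) + 28*(-289) = 0]
GCD = 1; from the row with r=1: x=-3, y=31
Check: 289*(-3) + 28*(31) = -867 + 868 = 1

GCD = 1, x = -3, y = 31


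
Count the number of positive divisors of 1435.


1435 = 5^1 × 7^1 × 41^1
d(1435) = (1+1) × (1+1) × (1+1) = 8

8 divisors


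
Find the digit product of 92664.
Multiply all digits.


9 × 2 × 6 × 6 × 4 = 2592


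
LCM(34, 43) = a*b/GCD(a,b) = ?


GCD(34, 43) = 1
LCM = 34*43/1 = 1462/1 = 1462

LCM = 1462


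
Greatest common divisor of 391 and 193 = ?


391 = 2 * 193 + 5
193 = 38 * 5 + 3
5 = 1 * 3 + 2
3 = 1 * 2 + 1
2 = 2 * 1 + 0
GCD = 1


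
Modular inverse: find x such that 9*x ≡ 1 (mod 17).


Use the extended Euclidean algorithm on (17, 9); each row r = 17*s + 9*t:
r=17, s=1, t=0
r=9, s=0, t=1
q=1: r=8, s=1, t=-1   [17*(1) + 9*(-1) = 8]
q=1: r=1, s=-1, t=2   [17*(-1) + 9*(2) = 1]
q=8: r=0, s=9, t=-17   [17*(9) + 9*(-17) = 0]
GCD = 1 with t = 2, so 9*(2) ≡ 1 (mod 17)
Inverse = 2 mod 17 = 2
Check: 9 * 2 = 18 ≡ 1 (mod 17)

9^(-1) ≡ 2 (mod 17)


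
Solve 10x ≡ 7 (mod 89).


GCD(10, 89) = 1, unique solution
a^(-1) mod 89 = 9
x = 9 * 7 mod 89 = 63

x ≡ 63 (mod 89)


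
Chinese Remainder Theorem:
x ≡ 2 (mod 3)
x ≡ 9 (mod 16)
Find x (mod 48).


M = 3*16 = 48
M1 = M/3 = 16, M2 = M/16 = 3
M1^(-1) mod 3 = 1, M2^(-1) mod 16 = 11
x = 2*16*1 + 9*3*11 = 329
329 mod 48 = 41
Check: 41 mod 3 = 2 ✓, 41 mod 16 = 9 ✓

x ≡ 41 (mod 48)


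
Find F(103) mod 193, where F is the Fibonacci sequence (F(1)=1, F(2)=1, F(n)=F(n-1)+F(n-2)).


F(k) mod 193 for k=1..103:
1, 1, 2, 3, 5, 8, 13, 21, 34, 55, 89, 144, 40, 184, 31, 22, 53, 75, 128, 10, 138, 148, 93, 48, 141, 189, 137, 133, 77, 17, 94, 111, 12, 123, 135, 65, 7, 72, 79, 151, 37, 188, 32, 27, 59, 86, 145, 38, 183, 28, 18, 46, 64, 110, 174, 91, 72, 163, 42, 12, 54, 66, 120, 186, 113, 106, 26, 132, 158, 97, 62, 159, 28, 187, 22, 16, 38, 54, 92, 146, 45, 191, 43, 41, 84, 125, 16, 141, 157, 105, 69, 174, 50, 31, 81, 112, 0, 112, 112, 31, 143, 174, 124
F(103) mod 193 = 124


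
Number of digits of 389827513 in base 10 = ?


389827513 has 9 digits in base 10
floor(log10(389827513)) + 1 = floor(8.5909) + 1 = 9

9 digits (base 10)


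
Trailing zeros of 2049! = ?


floor(2049/5) = 409
floor(2049/25) = 81
floor(2049/125) = 16
floor(2049/625) = 3
Total = 509

509 trailing zeros


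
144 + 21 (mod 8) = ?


144 + 21 = 165
165 mod 8 = 5


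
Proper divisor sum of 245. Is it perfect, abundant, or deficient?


Proper divisors: 1, 5, 7, 35, 49
Sum = 1 + 5 + 7 + 35 + 49 = 97
97 < 245 → deficient

s(245) = 97 (deficient)


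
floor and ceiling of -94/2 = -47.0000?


-94/2 = -47.0000
floor = -47
ceil = -47

floor = -47, ceil = -47


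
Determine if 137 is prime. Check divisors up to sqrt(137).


Check divisors up to sqrt(137) = 11.7047
No divisors found.
137 is prime.

Yes, 137 is prime


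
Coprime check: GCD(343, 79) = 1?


Euclidean algorithm:
343 = 4 * 79 + 27
79 = 2 * 27 + 25
27 = 1 * 25 + 2
25 = 12 * 2 + 1
2 = 2 * 1 + 0
GCD(343, 79) = 1

Yes, coprime (GCD = 1)


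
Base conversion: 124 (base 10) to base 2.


124 (base 10) = 124 (decimal)
124 (decimal) = 1111100 (base 2)


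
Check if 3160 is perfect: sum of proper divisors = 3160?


Proper divisors of 3160: 1, 2, 4, 5, 8, 10, 20, 40, 79, 158, 316, 395, 632, 790, 1580
Sum = 1 + 2 + 4 + 5 + 8 + 10 + 20 + 40 + 79 + 158 + 316 + 395 + 632 + 790 + 1580 = 4040

No, 3160 is not perfect (4040 ≠ 3160)


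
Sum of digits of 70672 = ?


7 + 0 + 6 + 7 + 2 = 22


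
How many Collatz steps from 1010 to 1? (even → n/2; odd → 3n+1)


1010 → 505 → 1516 → 758 → 379 → 1138 → 569 → 1708 → 854 → 427 → 1282 → 641 → 1924 → 962 → 481 → 1444 → 722 → 361 → 1084 → 542 → 271 → 814 → 407 → 1222 → 611 → 1834 → 917 → 2752 → 1376 → 688 → 344 → 172 → 86 → 43 → 130 → 65 → 196 → 98 → 49 → 148 → 74 → 37 → 112 → 56 → 28 → 14 → 7 → 22 → 11 → 34 → 17 → 52 → 26 → 13 → 40 → 20 → 10 → 5 → 16 → 8 → 4 → 2 → 1
Total steps = 62

62 steps


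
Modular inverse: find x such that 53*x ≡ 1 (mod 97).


Use the extended Euclidean algorithm on (97, 53); each row r = 97*s + 53*t:
r=97, s=1, t=0
r=53, s=0, t=1
q=1: r=44, s=1, t=-1   [97*(1) + 53*(-1) = 44]
q=1: r=9, s=-1, t=2   [97*(-1) + 53*(2) = 9]
q=4: r=8, s=5, t=-9   [97*(5) + 53*(-9) = 8]
q=1: r=1, s=-6, t=11   [97*(-6) + 53*(11) = 1]
q=8: r=0, s=53, t=-97   [97*(53) + 53*(-97) = 0]
GCD = 1 with t = 11, so 53*(11) ≡ 1 (mod 97)
Inverse = 11 mod 97 = 11
Check: 53 * 11 = 583 ≡ 1 (mod 97)

53^(-1) ≡ 11 (mod 97)


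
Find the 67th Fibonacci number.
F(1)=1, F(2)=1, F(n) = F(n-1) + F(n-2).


Sequence: 1, 1, 2, 3, 5, 8, 13, 21, 34, 55, 89, 144, 233, 377, 610, 987, 1597, 2584, 4181, 6765, 10946, 17711, 28657, 46368, 75025, 121393, 196418, 317811, 514229, 832040, 1346269, 2178309, 3524578, 5702887, 9227465, 14930352, 24157817, 39088169, 63245986, 102334155, 165580141, 267914296, 433494437, 701408733, 1134903170, 1836311903, 2971215073, 4807526976, 7778742049, 12586269025, 20365011074, 32951280099, 53316291173, 86267571272, 139583862445, 225851433717, 365435296162, 591286729879, 956722026041, 1548008755920, 2504730781961, 4052739537881, 6557470319842, 10610209857723, 17167680177565, 27777890035288, 44945570212853
F(67) = 44945570212853


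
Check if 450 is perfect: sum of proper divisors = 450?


Proper divisors of 450: 1, 2, 3, 5, 6, 9, 10, 15, 18, 25, 30, 45, 50, 75, 90, 150, 225
Sum = 1 + 2 + 3 + 5 + 6 + 9 + 10 + 15 + 18 + 25 + 30 + 45 + 50 + 75 + 90 + 150 + 225 = 759

No, 450 is not perfect (759 ≠ 450)


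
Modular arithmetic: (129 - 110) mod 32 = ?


129 - 110 = 19
19 mod 32 = 19


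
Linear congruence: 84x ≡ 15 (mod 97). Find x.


GCD(84, 97) = 1, unique solution
a^(-1) mod 97 = 82
x = 82 * 15 mod 97 = 66

x ≡ 66 (mod 97)


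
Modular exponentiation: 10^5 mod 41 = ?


10^1 mod 41 = 10
10^2 mod 41 = 18
10^3 mod 41 = 16
10^4 mod 41 = 37
10^5 mod 41 = 1


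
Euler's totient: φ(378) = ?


378 = 2 × 3^3 × 7
Prime factors: 2, 3, 7
φ(378) = 378 × (1-1/2) × (1-1/3) × (1-1/7)
= 378 × 1/2 × 2/3 × 6/7 = 108

φ(378) = 108


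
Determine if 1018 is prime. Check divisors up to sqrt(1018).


1018 / 2 = 509 (exact division)
1018 is NOT prime.

No, 1018 is not prime


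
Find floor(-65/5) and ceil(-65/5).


-65/5 = -13.0000
floor = -13
ceil = -13

floor = -13, ceil = -13


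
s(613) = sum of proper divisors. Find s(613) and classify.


Proper divisors: 1
Sum = 1 = 1
1 < 613 → deficient

s(613) = 1 (deficient)


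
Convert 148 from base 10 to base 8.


148 (base 10) = 148 (decimal)
148 (decimal) = 224 (base 8)


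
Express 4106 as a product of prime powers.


4106 / 2 = 2053
2053 / 2053 = 1
4106 = 2 × 2053


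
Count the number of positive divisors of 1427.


1427 = 1427^1
d(1427) = (1+1) = 2

2 divisors


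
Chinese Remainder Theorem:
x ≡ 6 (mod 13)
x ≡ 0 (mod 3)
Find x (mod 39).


M = 13*3 = 39
M1 = M/13 = 3, M2 = M/3 = 13
M1^(-1) mod 13 = 9, M2^(-1) mod 3 = 1
x = 6*3*9 + 0*13*1 = 162
162 mod 39 = 6
Check: 6 mod 13 = 6 ✓, 6 mod 3 = 0 ✓

x ≡ 6 (mod 39)
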